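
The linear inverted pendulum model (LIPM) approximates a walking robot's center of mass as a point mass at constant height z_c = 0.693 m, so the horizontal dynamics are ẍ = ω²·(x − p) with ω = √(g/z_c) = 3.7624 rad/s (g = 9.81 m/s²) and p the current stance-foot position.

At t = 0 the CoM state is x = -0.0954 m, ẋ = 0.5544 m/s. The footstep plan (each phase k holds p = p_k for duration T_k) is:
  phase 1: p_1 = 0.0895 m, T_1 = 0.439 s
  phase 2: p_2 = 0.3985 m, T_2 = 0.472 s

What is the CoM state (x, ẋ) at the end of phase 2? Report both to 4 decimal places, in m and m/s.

x = -1.1237, ẋ = -5.4896

phase 1: p=0.0895, T=0.439, ωT=1.651694, cosh=2.703765, sinh=2.512040; start (x,ẋ)=(-0.095400, 0.554400) → end (x,ẋ)=(-0.040270, -0.248578)
phase 2: p=0.3985, T=0.472, ωT=1.775853, cosh=3.037327, sinh=2.867988; start (x,ẋ)=(-0.040270, -0.248578) → end (x,ẋ)=(-1.123674, -5.489570)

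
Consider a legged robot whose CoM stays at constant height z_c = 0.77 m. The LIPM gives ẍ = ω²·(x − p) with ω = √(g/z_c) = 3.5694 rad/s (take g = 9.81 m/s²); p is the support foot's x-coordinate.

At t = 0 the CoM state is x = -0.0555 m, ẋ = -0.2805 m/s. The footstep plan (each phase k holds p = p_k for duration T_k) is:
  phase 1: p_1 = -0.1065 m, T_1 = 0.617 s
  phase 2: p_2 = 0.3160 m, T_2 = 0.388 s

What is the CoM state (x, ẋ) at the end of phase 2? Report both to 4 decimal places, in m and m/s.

phase 1: p=-0.1065, T=0.617, ωT=2.202320, cosh=4.578260, sinh=4.467714; start (x,ẋ)=(-0.055500, -0.280500) → end (x,ẋ)=(-0.224102, -0.470902)
phase 2: p=0.3160, T=0.388, ωT=1.384927, cosh=2.122439, sinh=1.872097; start (x,ẋ)=(-0.224102, -0.470902) → end (x,ẋ)=(-1.077315, -4.608566)

x = -1.0773, ẋ = -4.6086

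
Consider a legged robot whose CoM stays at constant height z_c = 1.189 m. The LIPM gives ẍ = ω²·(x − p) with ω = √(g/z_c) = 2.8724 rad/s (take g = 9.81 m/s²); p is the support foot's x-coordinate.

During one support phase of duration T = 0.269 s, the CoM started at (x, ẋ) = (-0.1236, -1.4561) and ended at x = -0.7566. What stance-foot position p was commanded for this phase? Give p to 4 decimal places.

ωT = 2.8724·0.269 = 0.772676; cosh(ωT) = 1.313664, sinh(ωT) = 0.851888
x(T) = p + (x₀−p)·cosh(ωT) + (ẋ₀/ω)·sinh(ωT) ⇒ p·(1 − cosh) = x(T) − x₀·cosh − (ẋ₀/ω)·sinh
numerator   = -0.7566 − (-0.1236)·1.313664 − (-1.4561/2.8724)·0.851888 = -0.162385
denominator = 1 − 1.313664 = -0.313664
p = -0.162385 / -0.313664 = 0.5177

p = 0.5177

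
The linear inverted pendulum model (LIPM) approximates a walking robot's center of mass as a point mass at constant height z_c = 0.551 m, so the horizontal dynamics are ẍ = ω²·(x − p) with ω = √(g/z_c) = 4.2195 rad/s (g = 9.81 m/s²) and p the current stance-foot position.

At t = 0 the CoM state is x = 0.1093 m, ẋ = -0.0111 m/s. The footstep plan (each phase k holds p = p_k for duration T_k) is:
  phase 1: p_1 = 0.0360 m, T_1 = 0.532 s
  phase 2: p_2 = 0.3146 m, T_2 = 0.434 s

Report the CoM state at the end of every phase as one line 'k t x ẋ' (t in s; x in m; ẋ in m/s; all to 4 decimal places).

1 0.5320 0.3735 1.3902
2 0.9660 1.5051 5.2061

phase 1: p=0.0360, T=0.532, ωT=2.244774, cosh=4.772117, sinh=4.666165; start (x,ẋ)=(0.109300, -0.011100) → end (x,ẋ)=(0.373521, 1.390225)
phase 2: p=0.3146, T=0.434, ωT=1.831263, cosh=3.200988, sinh=3.040777; start (x,ẋ)=(0.373521, 1.390225) → end (x,ẋ)=(1.505069, 5.206084)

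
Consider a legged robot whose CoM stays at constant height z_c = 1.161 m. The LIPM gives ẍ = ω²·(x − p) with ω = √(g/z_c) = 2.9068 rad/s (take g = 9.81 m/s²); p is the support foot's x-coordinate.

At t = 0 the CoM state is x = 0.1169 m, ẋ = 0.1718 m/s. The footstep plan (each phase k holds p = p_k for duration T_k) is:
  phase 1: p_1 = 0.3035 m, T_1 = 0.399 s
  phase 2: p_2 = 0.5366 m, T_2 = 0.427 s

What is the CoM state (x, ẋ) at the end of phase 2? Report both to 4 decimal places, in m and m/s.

x = -0.6149, ẋ = -3.0866

phase 1: p=0.3035, T=0.399, ωT=1.159813, cosh=1.751441, sinh=1.437896; start (x,ẋ)=(0.116900, 0.171800) → end (x,ẋ)=(0.061665, -0.479030)
phase 2: p=0.5366, T=0.427, ωT=1.241204, cosh=1.874406, sinh=1.585370; start (x,ẋ)=(0.061665, -0.479030) → end (x,ẋ)=(-0.614884, -3.086566)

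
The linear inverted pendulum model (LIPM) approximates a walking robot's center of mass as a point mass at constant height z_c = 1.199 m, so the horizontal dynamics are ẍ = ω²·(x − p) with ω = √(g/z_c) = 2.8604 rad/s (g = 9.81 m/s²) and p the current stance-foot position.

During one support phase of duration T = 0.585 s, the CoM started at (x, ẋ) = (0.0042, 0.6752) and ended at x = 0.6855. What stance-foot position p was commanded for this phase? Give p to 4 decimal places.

p = -0.0381

ωT = 2.8604·0.585 = 1.673334; cosh(ωT) = 2.758764, sinh(ωT) = 2.571144
x(T) = p + (x₀−p)·cosh(ωT) + (ẋ₀/ω)·sinh(ωT) ⇒ p·(1 − cosh) = x(T) − x₀·cosh − (ẋ₀/ω)·sinh
numerator   = 0.6855 − (0.0042)·2.758764 − (0.6752/2.8604)·2.571144 = 0.066992
denominator = 1 − 2.758764 = -1.758764
p = 0.066992 / -1.758764 = -0.0381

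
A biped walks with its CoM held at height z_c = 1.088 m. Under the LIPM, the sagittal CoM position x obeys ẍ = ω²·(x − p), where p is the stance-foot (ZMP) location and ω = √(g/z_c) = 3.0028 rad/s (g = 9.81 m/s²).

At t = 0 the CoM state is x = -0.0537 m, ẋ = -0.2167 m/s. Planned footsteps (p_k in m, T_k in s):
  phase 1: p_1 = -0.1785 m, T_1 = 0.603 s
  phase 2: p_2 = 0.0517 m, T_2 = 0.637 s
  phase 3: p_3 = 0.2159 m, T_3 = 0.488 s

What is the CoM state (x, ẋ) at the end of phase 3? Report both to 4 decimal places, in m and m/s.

phase 1: p=-0.1785, T=0.603, ωT=1.810688, cosh=3.139098, sinh=2.975557; start (x,ẋ)=(-0.053700, -0.216700) → end (x,ẋ)=(-0.001474, 0.434846)
phase 2: p=0.0517, T=0.637, ωT=1.912784, cosh=3.459791, sinh=3.312122; start (x,ẋ)=(-0.001474, 0.434846) → end (x,ẋ)=(0.347367, 0.975621)
phase 3: p=0.2159, T=0.488, ωT=1.465366, cosh=2.280061, sinh=2.049068; start (x,ẋ)=(0.347367, 0.975621) → end (x,ẋ)=(1.181402, 3.033384)

x = 1.1814, ẋ = 3.0334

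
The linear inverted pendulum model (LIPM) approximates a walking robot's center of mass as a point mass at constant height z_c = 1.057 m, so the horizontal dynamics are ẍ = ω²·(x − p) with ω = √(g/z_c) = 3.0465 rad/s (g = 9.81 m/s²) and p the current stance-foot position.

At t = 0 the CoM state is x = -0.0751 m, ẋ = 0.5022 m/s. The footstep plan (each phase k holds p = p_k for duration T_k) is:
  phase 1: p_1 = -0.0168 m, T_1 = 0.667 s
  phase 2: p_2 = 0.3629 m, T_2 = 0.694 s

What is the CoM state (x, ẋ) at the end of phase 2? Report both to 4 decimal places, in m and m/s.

x = 2.1323, ẋ = 5.5410

phase 1: p=-0.0168, T=0.667, ωT=2.032015, cosh=3.880260, sinh=3.749188; start (x,ẋ)=(-0.075100, 0.502200) → end (x,ẋ)=(0.375015, 1.282769)
phase 2: p=0.3629, T=0.694, ωT=2.114271, cosh=4.202133, sinh=4.081412; start (x,ẋ)=(0.375015, 1.282769) → end (x,ẋ)=(2.132344, 5.541012)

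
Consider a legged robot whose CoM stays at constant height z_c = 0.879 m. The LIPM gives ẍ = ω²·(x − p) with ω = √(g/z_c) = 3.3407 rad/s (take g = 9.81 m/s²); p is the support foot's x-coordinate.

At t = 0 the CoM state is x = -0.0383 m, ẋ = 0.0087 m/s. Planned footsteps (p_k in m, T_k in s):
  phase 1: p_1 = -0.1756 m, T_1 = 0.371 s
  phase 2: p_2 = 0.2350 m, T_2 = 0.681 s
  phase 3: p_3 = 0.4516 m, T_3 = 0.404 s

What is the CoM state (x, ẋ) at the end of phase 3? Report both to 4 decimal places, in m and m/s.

x = 1.3620, ẋ = 3.2620

phase 1: p=-0.1756, T=0.371, ωT=1.239400, cosh=1.871549, sinh=1.581991; start (x,ẋ)=(-0.038300, 0.008700) → end (x,ẋ)=(0.085484, 0.741907)
phase 2: p=0.2350, T=0.681, ωT=2.275017, cosh=4.915438, sinh=4.812643; start (x,ẋ)=(0.085484, 0.741907) → end (x,ẋ)=(0.568859, 1.242933)
phase 3: p=0.4516, T=0.404, ωT=1.349643, cosh=2.057690, sinh=1.798358; start (x,ẋ)=(0.568859, 1.242933) → end (x,ẋ)=(1.361976, 3.262038)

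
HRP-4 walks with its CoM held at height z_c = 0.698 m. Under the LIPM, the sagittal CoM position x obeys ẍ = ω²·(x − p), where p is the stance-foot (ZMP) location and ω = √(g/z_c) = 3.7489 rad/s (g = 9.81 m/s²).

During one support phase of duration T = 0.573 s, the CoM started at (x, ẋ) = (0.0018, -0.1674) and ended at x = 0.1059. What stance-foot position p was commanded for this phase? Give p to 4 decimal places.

p = -0.0858

ωT = 3.7489·0.573 = 2.148120; cosh(ωT) = 4.342717, sinh(ωT) = 4.226014
x(T) = p + (x₀−p)·cosh(ωT) + (ẋ₀/ω)·sinh(ωT) ⇒ p·(1 − cosh) = x(T) − x₀·cosh − (ẋ₀/ω)·sinh
numerator   = 0.1059 − (0.0018)·4.342717 − (-0.1674/3.7489)·4.226014 = 0.286788
denominator = 1 − 4.342717 = -3.342717
p = 0.286788 / -3.342717 = -0.0858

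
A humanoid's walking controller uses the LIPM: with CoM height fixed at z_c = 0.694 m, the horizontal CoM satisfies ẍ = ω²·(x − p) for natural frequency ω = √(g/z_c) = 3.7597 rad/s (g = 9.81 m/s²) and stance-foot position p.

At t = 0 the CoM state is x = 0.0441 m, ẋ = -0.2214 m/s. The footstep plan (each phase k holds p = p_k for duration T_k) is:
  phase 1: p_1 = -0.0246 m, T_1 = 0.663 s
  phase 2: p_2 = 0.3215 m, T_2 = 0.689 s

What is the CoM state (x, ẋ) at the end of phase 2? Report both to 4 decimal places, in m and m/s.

x = -1.2076, ẋ = -5.6542

phase 1: p=-0.0246, T=0.663, ωT=2.492681, cosh=6.088172, sinh=6.005485; start (x,ẋ)=(0.044100, -0.221400) → end (x,ẋ)=(0.040008, 0.203244)
phase 2: p=0.3215, T=0.689, ωT=2.590433, cosh=6.705268, sinh=6.630281; start (x,ẋ)=(0.040008, 0.203244) → end (x,ẋ)=(-1.207554, -5.654182)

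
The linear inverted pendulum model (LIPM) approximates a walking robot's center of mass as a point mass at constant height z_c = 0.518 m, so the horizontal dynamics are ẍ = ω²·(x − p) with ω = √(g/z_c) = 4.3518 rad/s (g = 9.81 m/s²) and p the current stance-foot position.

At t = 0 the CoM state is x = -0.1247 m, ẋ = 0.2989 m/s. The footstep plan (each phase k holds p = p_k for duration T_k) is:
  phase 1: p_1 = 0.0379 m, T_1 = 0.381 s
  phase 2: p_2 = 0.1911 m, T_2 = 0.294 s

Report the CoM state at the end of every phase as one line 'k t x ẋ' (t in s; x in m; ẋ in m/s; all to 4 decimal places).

1 0.3810 -0.2306 -0.9768
2 0.6750 -0.9977 -4.9345

phase 1: p=0.0379, T=0.381, ωT=1.658036, cosh=2.719752, sinh=2.529239; start (x,ẋ)=(-0.124700, 0.298900) → end (x,ẋ)=(-0.230613, -0.976762)
phase 2: p=0.1911, T=0.294, ωT=1.279429, cosh=1.936392, sinh=1.658196; start (x,ẋ)=(-0.230613, -0.976762) → end (x,ẋ)=(-0.997684, -4.934532)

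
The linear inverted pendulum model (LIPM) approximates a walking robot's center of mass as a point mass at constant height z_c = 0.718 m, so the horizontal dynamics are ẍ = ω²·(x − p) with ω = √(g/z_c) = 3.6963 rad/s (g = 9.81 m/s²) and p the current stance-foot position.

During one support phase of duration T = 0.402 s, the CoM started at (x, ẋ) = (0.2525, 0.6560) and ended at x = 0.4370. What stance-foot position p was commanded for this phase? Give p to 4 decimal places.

ωT = 3.6963·0.402 = 1.485913; cosh(ωT) = 2.322646, sinh(ωT) = 2.096350
x(T) = p + (x₀−p)·cosh(ωT) + (ẋ₀/ω)·sinh(ωT) ⇒ p·(1 − cosh) = x(T) − x₀·cosh − (ẋ₀/ω)·sinh
numerator   = 0.4370 − (0.2525)·2.322646 − (0.6560/3.6963)·2.096350 = -0.521517
denominator = 1 − 2.322646 = -1.322646
p = -0.521517 / -1.322646 = 0.3943

p = 0.3943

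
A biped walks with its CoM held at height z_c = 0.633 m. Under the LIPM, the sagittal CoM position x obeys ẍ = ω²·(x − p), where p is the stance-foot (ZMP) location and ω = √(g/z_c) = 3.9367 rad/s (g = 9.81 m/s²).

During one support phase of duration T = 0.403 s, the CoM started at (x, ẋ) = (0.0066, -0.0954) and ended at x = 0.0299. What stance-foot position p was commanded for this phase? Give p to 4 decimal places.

ωT = 3.9367·0.403 = 1.586490; cosh(ωT) = 2.545605, sinh(ωT) = 2.340962
x(T) = p + (x₀−p)·cosh(ωT) + (ẋ₀/ω)·sinh(ωT) ⇒ p·(1 − cosh) = x(T) − x₀·cosh − (ẋ₀/ω)·sinh
numerator   = 0.0299 − (0.0066)·2.545605 − (-0.0954/3.9367)·2.340962 = 0.069829
denominator = 1 − 2.545605 = -1.545605
p = 0.069829 / -1.545605 = -0.0452

p = -0.0452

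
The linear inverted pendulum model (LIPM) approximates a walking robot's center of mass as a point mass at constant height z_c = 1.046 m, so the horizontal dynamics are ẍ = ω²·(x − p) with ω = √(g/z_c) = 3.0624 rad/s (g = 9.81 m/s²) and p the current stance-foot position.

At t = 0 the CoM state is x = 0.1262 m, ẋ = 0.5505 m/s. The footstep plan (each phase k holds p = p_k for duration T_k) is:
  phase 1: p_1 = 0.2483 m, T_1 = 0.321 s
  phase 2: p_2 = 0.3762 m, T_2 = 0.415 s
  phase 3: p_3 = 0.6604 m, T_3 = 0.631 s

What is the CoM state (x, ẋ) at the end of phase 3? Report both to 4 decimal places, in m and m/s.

phase 1: p=0.2483, T=0.321, ωT=0.983030, cosh=1.523359, sinh=1.149184; start (x,ẋ)=(0.126200, 0.550500) → end (x,ẋ)=(0.268876, 0.408908)
phase 2: p=0.3762, T=0.415, ωT=1.270896, cosh=1.922312, sinh=1.641732; start (x,ẋ)=(0.268876, 0.408908) → end (x,ẋ)=(0.389103, 0.246463)
phase 3: p=0.6604, T=0.631, ωT=1.932374, cosh=3.525346, sinh=3.380542; start (x,ẋ)=(0.389103, 0.246463) → end (x,ẋ)=(-0.023950, -1.939758)

x = -0.0239, ẋ = -1.9398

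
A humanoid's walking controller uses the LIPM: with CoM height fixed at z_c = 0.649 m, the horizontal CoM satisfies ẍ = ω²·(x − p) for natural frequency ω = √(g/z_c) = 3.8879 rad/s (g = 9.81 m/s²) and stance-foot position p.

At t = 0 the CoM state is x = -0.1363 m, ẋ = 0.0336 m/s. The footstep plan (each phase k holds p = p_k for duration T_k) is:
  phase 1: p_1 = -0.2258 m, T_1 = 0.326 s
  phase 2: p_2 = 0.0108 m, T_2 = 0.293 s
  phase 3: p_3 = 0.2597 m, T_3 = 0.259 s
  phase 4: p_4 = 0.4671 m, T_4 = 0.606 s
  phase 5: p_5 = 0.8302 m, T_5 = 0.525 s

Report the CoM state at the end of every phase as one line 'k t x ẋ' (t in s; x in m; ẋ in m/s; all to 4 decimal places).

phase 1: p=-0.2258, T=0.326, ωT=1.267455, cosh=1.916675, sinh=1.635128; start (x,ẋ)=(-0.136300, 0.033600) → end (x,ẋ)=(-0.040126, 0.633371)
phase 2: p=0.0108, T=0.293, ωT=1.139155, cosh=1.722108, sinh=1.402018; start (x,ẋ)=(-0.040126, 0.633371) → end (x,ẋ)=(0.151499, 0.813138)
phase 3: p=0.2597, T=0.259, ωT=1.006966, cosh=1.551305, sinh=1.185979; start (x,ẋ)=(0.151499, 0.813138) → end (x,ẋ)=(0.339890, 0.762515)
phase 4: p=0.4671, T=0.606, ωT=2.356067, cosh=5.322088, sinh=5.227295; start (x,ẋ)=(0.339890, 0.762515) → end (x,ẋ)=(0.815284, 1.472867)
phase 5: p=0.8302, T=0.525, ωT=2.041148, cosh=3.914659, sinh=3.784780; start (x,ẋ)=(0.815284, 1.472867) → end (x,ẋ)=(2.205610, 5.546284)

1 0.3260 -0.0401 0.6334
2 0.6190 0.1515 0.8131
3 0.8780 0.3399 0.7625
4 1.4840 0.8153 1.4729
5 2.0090 2.2056 5.5463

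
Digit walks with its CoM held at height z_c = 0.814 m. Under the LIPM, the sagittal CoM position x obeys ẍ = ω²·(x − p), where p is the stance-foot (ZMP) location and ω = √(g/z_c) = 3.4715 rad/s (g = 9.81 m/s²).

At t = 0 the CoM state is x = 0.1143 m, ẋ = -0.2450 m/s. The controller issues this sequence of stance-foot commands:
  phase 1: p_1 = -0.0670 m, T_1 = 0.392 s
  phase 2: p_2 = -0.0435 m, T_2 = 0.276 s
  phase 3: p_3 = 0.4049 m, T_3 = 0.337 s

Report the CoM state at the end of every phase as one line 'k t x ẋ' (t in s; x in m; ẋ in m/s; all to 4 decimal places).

1 0.3920 0.1812 0.6373
2 0.6680 0.4965 1.8200
3 1.0050 1.3298 3.6771

phase 1: p=-0.0670, T=0.392, ωT=1.360828, cosh=2.077935, sinh=1.821486; start (x,ẋ)=(0.114300, -0.245000) → end (x,ẋ)=(0.181179, 0.637318)
phase 2: p=-0.0435, T=0.276, ωT=0.958134, cosh=1.495218, sinh=1.111610; start (x,ẋ)=(0.181179, 0.637318) → end (x,ẋ)=(0.496519, 1.819955)
phase 3: p=0.4049, T=0.337, ωT=1.169895, cosh=1.766028, sinh=1.455628; start (x,ẋ)=(0.496519, 1.819955) → end (x,ẋ)=(1.329824, 3.677063)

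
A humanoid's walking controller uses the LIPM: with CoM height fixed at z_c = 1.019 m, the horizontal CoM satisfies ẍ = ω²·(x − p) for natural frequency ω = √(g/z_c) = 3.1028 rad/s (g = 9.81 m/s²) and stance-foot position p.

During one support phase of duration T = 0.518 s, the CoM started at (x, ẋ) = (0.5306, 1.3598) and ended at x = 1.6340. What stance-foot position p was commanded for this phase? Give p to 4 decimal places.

ωT = 3.1028·0.518 = 1.607250; cosh(ωT) = 2.594756, sinh(ωT) = 2.394318
x(T) = p + (x₀−p)·cosh(ωT) + (ẋ₀/ω)·sinh(ωT) ⇒ p·(1 − cosh) = x(T) − x₀·cosh − (ẋ₀/ω)·sinh
numerator   = 1.6340 − (0.5306)·2.594756 − (1.3598/3.1028)·2.394318 = -0.792086
denominator = 1 − 2.594756 = -1.594756
p = -0.792086 / -1.594756 = 0.4967

p = 0.4967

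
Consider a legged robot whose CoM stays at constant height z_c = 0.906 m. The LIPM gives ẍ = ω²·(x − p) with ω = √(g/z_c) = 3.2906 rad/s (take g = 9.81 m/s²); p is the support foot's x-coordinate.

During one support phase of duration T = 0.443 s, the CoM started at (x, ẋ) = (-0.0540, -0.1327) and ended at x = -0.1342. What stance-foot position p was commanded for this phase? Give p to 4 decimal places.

p = -0.0554

ωT = 3.2906·0.443 = 1.457736; cosh(ωT) = 2.264492, sinh(ωT) = 2.031729
x(T) = p + (x₀−p)·cosh(ωT) + (ẋ₀/ω)·sinh(ωT) ⇒ p·(1 − cosh) = x(T) − x₀·cosh − (ẋ₀/ω)·sinh
numerator   = -0.1342 − (-0.0540)·2.264492 − (-0.1327/3.2906)·2.031729 = 0.070016
denominator = 1 − 2.264492 = -1.264492
p = 0.070016 / -1.264492 = -0.0554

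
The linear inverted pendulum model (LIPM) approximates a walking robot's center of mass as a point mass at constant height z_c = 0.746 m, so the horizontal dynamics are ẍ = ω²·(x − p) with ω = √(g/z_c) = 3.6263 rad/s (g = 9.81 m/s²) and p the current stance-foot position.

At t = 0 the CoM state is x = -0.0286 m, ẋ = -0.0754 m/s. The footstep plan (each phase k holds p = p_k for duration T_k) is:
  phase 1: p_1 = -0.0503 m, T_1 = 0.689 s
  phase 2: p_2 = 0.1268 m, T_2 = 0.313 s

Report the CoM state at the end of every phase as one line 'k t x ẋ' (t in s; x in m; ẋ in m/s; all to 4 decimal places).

1 0.6890 -0.0430 0.0137
2 1.0020 -0.1594 -0.8356

phase 1: p=-0.0503, T=0.689, ωT=2.498521, cosh=6.123346, sinh=6.041140; start (x,ẋ)=(-0.028600, -0.075400) → end (x,ẋ)=(-0.043034, 0.013681)
phase 2: p=0.1268, T=0.313, ωT=1.135032, cosh=1.716342, sinh=1.394930; start (x,ẋ)=(-0.043034, 0.013681) → end (x,ẋ)=(-0.159431, -0.835613)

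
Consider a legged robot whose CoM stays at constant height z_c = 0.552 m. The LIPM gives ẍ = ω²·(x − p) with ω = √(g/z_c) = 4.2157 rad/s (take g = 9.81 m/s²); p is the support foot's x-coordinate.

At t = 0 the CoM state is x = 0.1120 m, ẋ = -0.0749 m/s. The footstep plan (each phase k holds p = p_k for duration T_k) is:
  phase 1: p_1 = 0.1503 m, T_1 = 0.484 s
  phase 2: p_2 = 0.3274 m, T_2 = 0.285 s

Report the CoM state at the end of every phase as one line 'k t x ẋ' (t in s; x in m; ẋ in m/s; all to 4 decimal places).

phase 1: p=0.1503, T=0.484, ωT=2.040399, cosh=3.911827, sinh=3.781850; start (x,ẋ)=(0.112000, -0.074900) → end (x,ẋ)=(-0.066715, -0.903618)
phase 2: p=0.3274, T=0.285, ωT=1.201475, cosh=1.812883, sinh=1.512133; start (x,ẋ)=(-0.066715, -0.903618) → end (x,ẋ)=(-0.711204, -4.150517)

1 0.4840 -0.0667 -0.9036
2 0.7690 -0.7112 -4.1505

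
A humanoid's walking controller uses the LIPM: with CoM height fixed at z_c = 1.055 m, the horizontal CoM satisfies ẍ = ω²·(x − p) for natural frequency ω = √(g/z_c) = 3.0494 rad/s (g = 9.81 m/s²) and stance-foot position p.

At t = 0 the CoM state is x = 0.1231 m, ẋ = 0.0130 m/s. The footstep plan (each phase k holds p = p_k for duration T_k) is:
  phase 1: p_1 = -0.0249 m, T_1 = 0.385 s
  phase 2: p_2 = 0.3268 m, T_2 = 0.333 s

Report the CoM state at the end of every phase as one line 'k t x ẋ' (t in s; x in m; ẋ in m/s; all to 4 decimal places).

phase 1: p=-0.0249, T=0.385, ωT=1.174019, cosh=1.772045, sinh=1.462923; start (x,ẋ)=(0.123100, 0.013000) → end (x,ẋ)=(0.243599, 0.683270)
phase 2: p=0.3268, T=0.333, ωT=1.015450, cosh=1.561423, sinh=1.199183; start (x,ẋ)=(0.243599, 0.683270) → end (x,ẋ)=(0.465586, 0.762626)

1 0.3850 0.2436 0.6833
2 0.7180 0.4656 0.7626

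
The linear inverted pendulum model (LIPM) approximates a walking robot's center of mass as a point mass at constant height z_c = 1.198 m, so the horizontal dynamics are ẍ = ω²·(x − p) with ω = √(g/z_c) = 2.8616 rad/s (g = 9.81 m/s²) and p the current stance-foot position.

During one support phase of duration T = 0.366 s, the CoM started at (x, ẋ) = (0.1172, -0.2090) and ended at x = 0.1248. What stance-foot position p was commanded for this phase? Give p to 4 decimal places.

ωT = 2.8616·0.366 = 1.047346; cosh(ωT) = 1.600472, sinh(ωT) = 1.249604
x(T) = p + (x₀−p)·cosh(ωT) + (ẋ₀/ω)·sinh(ωT) ⇒ p·(1 − cosh) = x(T) − x₀·cosh − (ẋ₀/ω)·sinh
numerator   = 0.1248 − (0.1172)·1.600472 − (-0.2090/2.8616)·1.249604 = 0.028491
denominator = 1 − 1.600472 = -0.600472
p = 0.028491 / -0.600472 = -0.0474

p = -0.0474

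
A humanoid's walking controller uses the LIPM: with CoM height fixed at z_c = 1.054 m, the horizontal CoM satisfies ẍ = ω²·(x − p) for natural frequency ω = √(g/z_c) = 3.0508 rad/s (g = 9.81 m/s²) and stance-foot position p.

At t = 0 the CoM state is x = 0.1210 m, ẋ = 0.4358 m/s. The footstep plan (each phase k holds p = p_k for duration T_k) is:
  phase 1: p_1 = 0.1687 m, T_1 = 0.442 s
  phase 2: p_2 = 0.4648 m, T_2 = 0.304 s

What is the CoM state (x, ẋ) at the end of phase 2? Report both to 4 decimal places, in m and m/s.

phase 1: p=0.1687, T=0.442, ωT=1.348454, cosh=2.055553, sinh=1.795912; start (x,ẋ)=(0.121000, 0.435800) → end (x,ẋ)=(0.327192, 0.634463)
phase 2: p=0.4648, T=0.304, ωT=0.927443, cosh=1.461801, sinh=1.066237; start (x,ẋ)=(0.327192, 0.634463) → end (x,ẋ)=(0.485386, 0.479838)

x = 0.4854, ẋ = 0.4798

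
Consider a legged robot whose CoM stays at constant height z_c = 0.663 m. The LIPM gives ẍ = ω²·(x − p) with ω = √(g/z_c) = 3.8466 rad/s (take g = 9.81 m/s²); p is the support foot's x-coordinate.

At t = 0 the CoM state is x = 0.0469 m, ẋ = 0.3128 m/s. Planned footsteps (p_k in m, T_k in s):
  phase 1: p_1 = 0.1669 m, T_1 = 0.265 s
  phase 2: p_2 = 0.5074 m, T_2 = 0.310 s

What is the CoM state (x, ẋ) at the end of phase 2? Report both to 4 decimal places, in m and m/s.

x = -0.2929, ẋ = -2.5962

phase 1: p=0.1669, T=0.265, ωT=1.019349, cosh=1.566110, sinh=1.205280; start (x,ẋ)=(0.046900, 0.312800) → end (x,ẋ)=(0.076978, -0.066468)
phase 2: p=0.5074, T=0.310, ωT=1.192446, cosh=1.799305, sinh=1.495827; start (x,ẋ)=(0.076978, -0.066468) → end (x,ẋ)=(-0.292907, -2.596177)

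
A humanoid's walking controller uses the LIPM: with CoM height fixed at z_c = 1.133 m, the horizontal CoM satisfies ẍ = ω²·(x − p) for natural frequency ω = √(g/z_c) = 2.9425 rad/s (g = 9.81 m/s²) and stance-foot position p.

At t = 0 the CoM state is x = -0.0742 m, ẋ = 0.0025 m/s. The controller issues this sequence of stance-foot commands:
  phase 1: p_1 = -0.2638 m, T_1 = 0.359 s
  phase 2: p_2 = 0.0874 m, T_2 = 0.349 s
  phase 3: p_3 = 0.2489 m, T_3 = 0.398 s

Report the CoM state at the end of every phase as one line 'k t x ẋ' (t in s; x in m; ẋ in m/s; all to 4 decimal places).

1 0.3590 0.0429 0.7093
2 0.7080 0.3106 0.9578
3 1.1060 0.8326 1.9581

phase 1: p=-0.2638, T=0.359, ωT=1.056357, cosh=1.611798, sinh=1.264078; start (x,ẋ)=(-0.074200, 0.002500) → end (x,ẋ)=(0.042871, 0.709256)
phase 2: p=0.0874, T=0.349, ωT=1.026932, cosh=1.575295, sinh=1.217191; start (x,ẋ)=(0.042871, 0.709256) → end (x,ẋ)=(0.310644, 0.957803)
phase 3: p=0.2489, T=0.398, ωT=1.171115, cosh=1.767804, sinh=1.457783; start (x,ẋ)=(0.310644, 0.957803) → end (x,ẋ)=(0.832569, 1.958060)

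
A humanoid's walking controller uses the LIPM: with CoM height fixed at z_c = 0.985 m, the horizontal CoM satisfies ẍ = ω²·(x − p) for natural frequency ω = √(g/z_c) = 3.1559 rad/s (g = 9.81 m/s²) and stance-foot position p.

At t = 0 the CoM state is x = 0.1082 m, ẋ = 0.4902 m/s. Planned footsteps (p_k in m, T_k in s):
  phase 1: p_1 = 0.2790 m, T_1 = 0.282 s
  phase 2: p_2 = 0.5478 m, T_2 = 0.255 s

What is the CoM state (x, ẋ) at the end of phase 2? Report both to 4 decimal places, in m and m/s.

phase 1: p=0.2790, T=0.282, ωT=0.889964, cosh=1.422856, sinh=1.012185; start (x,ẋ)=(0.108200, 0.490200) → end (x,ẋ)=(0.193197, 0.151888)
phase 2: p=0.5478, T=0.255, ωT=0.804755, cosh=1.341673, sinh=0.894475; start (x,ẋ)=(0.193197, 0.151888) → end (x,ẋ)=(0.115088, -0.797215)

x = 0.1151, ẋ = -0.7972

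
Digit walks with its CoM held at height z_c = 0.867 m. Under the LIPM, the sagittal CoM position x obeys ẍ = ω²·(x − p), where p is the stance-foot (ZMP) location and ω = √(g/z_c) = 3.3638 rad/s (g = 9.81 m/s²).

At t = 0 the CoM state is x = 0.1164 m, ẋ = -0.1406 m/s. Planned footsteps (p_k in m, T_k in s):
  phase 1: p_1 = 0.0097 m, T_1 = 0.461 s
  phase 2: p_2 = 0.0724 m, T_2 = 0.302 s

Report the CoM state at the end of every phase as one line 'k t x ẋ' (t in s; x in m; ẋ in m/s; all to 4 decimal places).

phase 1: p=0.0097, T=0.461, ωT=1.550712, cosh=2.463461, sinh=2.251364; start (x,ẋ)=(0.116400, -0.140600) → end (x,ẋ)=(0.178449, 0.461691)
phase 2: p=0.0724, T=0.302, ωT=1.015868, cosh=1.561923, sinh=1.199835; start (x,ẋ)=(0.178449, 0.461691) → end (x,ẋ)=(0.402721, 1.149140)

1 0.4610 0.1784 0.4617
2 0.7630 0.4027 1.1491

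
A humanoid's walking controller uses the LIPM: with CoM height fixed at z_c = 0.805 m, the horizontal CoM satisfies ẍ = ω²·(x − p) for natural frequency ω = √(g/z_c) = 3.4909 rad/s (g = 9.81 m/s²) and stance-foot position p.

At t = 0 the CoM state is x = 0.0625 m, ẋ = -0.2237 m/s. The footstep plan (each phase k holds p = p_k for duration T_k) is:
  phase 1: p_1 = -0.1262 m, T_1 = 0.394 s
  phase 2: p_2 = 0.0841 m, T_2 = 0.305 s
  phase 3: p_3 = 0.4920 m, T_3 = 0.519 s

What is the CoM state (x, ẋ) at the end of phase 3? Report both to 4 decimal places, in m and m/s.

x = 1.7161, ẋ = 4.5346

phase 1: p=-0.1262, T=0.394, ωT=1.375415, cosh=2.104726, sinh=1.851991; start (x,ẋ)=(0.062500, -0.223700) → end (x,ẋ)=(0.152285, 0.749140)
phase 2: p=0.0841, T=0.305, ωT=1.064724, cosh=1.622431, sinh=1.277609; start (x,ẋ)=(0.152285, 0.749140) → end (x,ẋ)=(0.468897, 1.519532)
phase 3: p=0.4920, T=0.519, ωT=1.811777, cosh=3.142340, sinh=2.978976; start (x,ẋ)=(0.468897, 1.519532) → end (x,ẋ)=(1.716102, 4.534629)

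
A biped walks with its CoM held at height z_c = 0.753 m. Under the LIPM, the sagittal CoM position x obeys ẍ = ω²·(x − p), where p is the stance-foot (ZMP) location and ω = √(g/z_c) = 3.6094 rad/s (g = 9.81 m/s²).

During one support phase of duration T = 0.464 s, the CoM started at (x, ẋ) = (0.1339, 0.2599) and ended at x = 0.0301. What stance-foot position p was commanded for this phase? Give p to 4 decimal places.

ωT = 3.6094·0.464 = 1.674762; cosh(ωT) = 2.762438, sinh(ωT) = 2.575085
x(T) = p + (x₀−p)·cosh(ωT) + (ẋ₀/ω)·sinh(ωT) ⇒ p·(1 − cosh) = x(T) − x₀·cosh − (ẋ₀/ω)·sinh
numerator   = 0.0301 − (0.1339)·2.762438 − (0.2599/3.6094)·2.575085 = -0.525213
denominator = 1 − 2.762438 = -1.762438
p = -0.525213 / -1.762438 = 0.2980

p = 0.2980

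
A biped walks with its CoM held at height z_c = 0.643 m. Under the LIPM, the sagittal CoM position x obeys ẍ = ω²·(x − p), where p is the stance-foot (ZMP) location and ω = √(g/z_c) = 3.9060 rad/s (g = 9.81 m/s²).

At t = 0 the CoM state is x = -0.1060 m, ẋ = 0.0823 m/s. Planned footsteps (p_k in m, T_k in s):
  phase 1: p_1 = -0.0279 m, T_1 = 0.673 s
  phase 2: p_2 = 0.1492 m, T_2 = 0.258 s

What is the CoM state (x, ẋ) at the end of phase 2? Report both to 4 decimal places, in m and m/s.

phase 1: p=-0.0279, T=0.673, ωT=2.628738, cosh=6.964221, sinh=6.892051; start (x,ẋ)=(-0.106000, 0.082300) → end (x,ẋ)=(-0.426589, -1.529324)
phase 2: p=0.1492, T=0.258, ωT=1.007748, cosh=1.552233, sinh=1.187192; start (x,ẋ)=(-0.426589, -1.529324) → end (x,ẋ)=(-1.209382, -5.043901)

x = -1.2094, ẋ = -5.0439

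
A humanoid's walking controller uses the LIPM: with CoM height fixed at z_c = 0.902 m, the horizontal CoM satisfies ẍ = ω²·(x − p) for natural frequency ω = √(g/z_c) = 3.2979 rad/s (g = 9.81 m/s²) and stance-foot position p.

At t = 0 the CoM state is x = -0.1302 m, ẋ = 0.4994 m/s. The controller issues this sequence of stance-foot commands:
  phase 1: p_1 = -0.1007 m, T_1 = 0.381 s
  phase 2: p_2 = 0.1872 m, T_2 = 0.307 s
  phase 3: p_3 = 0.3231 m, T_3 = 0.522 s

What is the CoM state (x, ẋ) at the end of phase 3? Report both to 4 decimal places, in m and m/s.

x = 1.0009, ẋ = 2.3882

phase 1: p=-0.1007, T=0.381, ωT=1.256500, cosh=1.898876, sinh=1.614228; start (x,ẋ)=(-0.130200, 0.499400) → end (x,ẋ)=(0.087725, 0.791254)
phase 2: p=0.1872, T=0.307, ωT=1.012455, cosh=1.557838, sinh=1.194512; start (x,ẋ)=(0.087725, 0.791254) → end (x,ẋ)=(0.318829, 0.840776)
phase 3: p=0.3231, T=0.522, ωT=1.721504, cosh=2.885865, sinh=2.707068; start (x,ẋ)=(0.318829, 0.840776) → end (x,ẋ)=(1.000923, 2.388240)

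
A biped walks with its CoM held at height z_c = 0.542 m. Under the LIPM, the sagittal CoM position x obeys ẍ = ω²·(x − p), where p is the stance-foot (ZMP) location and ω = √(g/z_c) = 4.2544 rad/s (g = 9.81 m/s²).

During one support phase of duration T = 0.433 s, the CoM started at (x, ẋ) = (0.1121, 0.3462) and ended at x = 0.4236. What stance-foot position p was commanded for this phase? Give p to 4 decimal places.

p = 0.0847

ωT = 4.2544·0.433 = 1.842155; cosh(ωT) = 3.234299, sinh(ωT) = 3.075824
x(T) = p + (x₀−p)·cosh(ωT) + (ẋ₀/ω)·sinh(ωT) ⇒ p·(1 − cosh) = x(T) − x₀·cosh − (ẋ₀/ω)·sinh
numerator   = 0.4236 − (0.1121)·3.234299 − (0.3462/4.2544)·3.075824 = -0.189259
denominator = 1 − 3.234299 = -2.234299
p = -0.189259 / -2.234299 = 0.0847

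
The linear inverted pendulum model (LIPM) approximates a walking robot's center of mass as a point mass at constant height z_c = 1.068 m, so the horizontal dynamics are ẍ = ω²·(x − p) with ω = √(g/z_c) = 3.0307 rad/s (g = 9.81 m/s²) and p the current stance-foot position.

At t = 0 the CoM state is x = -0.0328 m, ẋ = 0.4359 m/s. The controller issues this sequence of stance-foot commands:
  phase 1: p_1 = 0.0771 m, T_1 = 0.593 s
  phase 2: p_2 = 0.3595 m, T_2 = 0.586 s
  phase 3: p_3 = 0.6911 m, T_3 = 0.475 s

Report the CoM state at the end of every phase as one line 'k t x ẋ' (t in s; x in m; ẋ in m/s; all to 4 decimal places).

1 0.5930 0.1584 0.3739
2 1.1790 0.1025 -0.6123
3 1.6540 -1.0225 -4.9157

phase 1: p=0.0771, T=0.593, ωT=1.797205, cosh=3.099262, sinh=2.933501; start (x,ẋ)=(-0.032800, 0.435900) → end (x,ẋ)=(0.158411, 0.373896)
phase 2: p=0.3595, T=0.586, ωT=1.775990, cosh=3.037721, sinh=2.868405; start (x,ẋ)=(0.158411, 0.373896) → end (x,ẋ)=(0.102522, -0.612330)
phase 3: p=0.6911, T=0.475, ωT=1.439582, cosh=2.227980, sinh=1.990954; start (x,ẋ)=(0.102522, -0.612330) → end (x,ẋ)=(-1.022499, -4.915732)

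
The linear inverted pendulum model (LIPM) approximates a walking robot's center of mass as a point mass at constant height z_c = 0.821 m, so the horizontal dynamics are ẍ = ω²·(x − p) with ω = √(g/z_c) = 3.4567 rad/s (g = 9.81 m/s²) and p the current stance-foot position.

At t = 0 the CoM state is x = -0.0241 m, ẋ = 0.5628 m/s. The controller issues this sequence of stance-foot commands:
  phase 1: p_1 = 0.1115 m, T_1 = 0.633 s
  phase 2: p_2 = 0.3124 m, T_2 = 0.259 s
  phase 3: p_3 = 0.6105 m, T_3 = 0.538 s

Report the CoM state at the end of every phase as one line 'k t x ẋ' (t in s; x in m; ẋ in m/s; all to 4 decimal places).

phase 1: p=0.1115, T=0.633, ωT=2.188091, cosh=4.515152, sinh=4.403021; start (x,ẋ)=(-0.024100, 0.562800) → end (x,ẋ)=(0.216120, 0.477306)
phase 2: p=0.3124, T=0.259, ωT=0.895285, cosh=1.428263, sinh=1.019772; start (x,ẋ)=(0.216120, 0.477306) → end (x,ẋ)=(0.315698, 0.342327)
phase 3: p=0.6105, T=0.538, ωT=1.859705, cosh=3.288779, sinh=3.133060; start (x,ẋ)=(0.315698, 0.342327) → end (x,ẋ)=(-0.048762, -2.066880)

1 0.6330 0.2161 0.4773
2 0.8920 0.3157 0.3423
3 1.4300 -0.0488 -2.0669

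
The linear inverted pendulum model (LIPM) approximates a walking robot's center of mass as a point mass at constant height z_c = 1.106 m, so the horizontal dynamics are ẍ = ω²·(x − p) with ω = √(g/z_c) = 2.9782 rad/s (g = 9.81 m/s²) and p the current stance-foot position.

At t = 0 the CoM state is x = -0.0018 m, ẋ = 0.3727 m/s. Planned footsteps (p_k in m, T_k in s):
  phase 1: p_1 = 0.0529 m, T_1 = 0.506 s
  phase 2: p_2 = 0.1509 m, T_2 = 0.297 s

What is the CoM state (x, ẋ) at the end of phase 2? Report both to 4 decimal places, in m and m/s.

x = 0.3887, ẋ = 0.8778

phase 1: p=0.0529, T=0.506, ωT=1.506969, cosh=2.367306, sinh=2.145726; start (x,ẋ)=(-0.001800, 0.372700) → end (x,ẋ)=(0.191930, 0.532740)
phase 2: p=0.1509, T=0.297, ωT=0.884525, cosh=1.417372, sinh=1.004462; start (x,ẋ)=(0.191930, 0.532740) → end (x,ẋ)=(0.388733, 0.877833)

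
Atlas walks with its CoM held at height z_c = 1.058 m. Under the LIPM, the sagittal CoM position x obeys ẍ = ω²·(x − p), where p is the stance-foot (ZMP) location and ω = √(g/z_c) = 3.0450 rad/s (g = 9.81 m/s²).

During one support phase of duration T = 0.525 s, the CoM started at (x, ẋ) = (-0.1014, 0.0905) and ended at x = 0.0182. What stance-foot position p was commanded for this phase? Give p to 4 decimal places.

p = -0.1326

ωT = 3.0450·0.525 = 1.598625; cosh(ωT) = 2.574201, sinh(ωT) = 2.372026
x(T) = p + (x₀−p)·cosh(ωT) + (ẋ₀/ω)·sinh(ωT) ⇒ p·(1 − cosh) = x(T) − x₀·cosh − (ẋ₀/ω)·sinh
numerator   = 0.0182 − (-0.1014)·2.574201 − (0.0905/3.0450)·2.372026 = 0.208725
denominator = 1 − 2.574201 = -1.574201
p = 0.208725 / -1.574201 = -0.1326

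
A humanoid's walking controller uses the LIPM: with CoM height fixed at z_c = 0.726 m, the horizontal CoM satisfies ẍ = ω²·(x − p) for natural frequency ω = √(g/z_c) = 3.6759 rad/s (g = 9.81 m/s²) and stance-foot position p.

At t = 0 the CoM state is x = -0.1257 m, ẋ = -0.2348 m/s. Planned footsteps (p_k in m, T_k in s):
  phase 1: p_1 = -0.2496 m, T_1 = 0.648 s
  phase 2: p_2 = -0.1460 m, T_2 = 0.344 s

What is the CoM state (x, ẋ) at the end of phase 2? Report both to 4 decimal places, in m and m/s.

x = 0.8090, ẋ = 3.6002

phase 1: p=-0.2496, T=0.648, ωT=2.381983, cosh=5.459360, sinh=5.366993; start (x,ẋ)=(-0.125700, -0.234800) → end (x,ẋ)=(0.083995, 1.162507)
phase 2: p=-0.1460, T=0.344, ωT=1.264510, cosh=1.911867, sinh=1.629489; start (x,ẋ)=(0.083995, 1.162507) → end (x,ẋ)=(0.809048, 3.600193)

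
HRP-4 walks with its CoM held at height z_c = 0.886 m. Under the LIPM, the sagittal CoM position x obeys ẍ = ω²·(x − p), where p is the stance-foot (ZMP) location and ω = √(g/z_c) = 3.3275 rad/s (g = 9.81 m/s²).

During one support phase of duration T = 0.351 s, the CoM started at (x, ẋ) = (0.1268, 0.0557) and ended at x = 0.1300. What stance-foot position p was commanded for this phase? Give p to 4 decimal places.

p = 0.1545

ωT = 3.3275·0.351 = 1.167952; cosh(ωT) = 1.763203, sinh(ωT) = 1.452200
x(T) = p + (x₀−p)·cosh(ωT) + (ẋ₀/ω)·sinh(ωT) ⇒ p·(1 − cosh) = x(T) − x₀·cosh − (ẋ₀/ω)·sinh
numerator   = 0.1300 − (0.1268)·1.763203 − (0.0557/3.3275)·1.452200 = -0.117883
denominator = 1 − 1.763203 = -0.763203
p = -0.117883 / -0.763203 = 0.1545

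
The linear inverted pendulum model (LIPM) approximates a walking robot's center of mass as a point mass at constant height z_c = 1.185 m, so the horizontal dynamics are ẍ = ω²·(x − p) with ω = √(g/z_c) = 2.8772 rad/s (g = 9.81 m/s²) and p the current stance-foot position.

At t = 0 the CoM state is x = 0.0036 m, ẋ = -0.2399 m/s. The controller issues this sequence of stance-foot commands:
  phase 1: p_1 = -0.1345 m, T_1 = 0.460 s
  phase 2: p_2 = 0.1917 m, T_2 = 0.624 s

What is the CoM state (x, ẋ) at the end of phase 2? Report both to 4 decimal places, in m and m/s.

x = -0.1937, ẋ = -0.9812

phase 1: p=-0.1345, T=0.460, ωT=1.323512, cosh=2.011395, sinh=1.745196; start (x,ẋ)=(0.003600, -0.239900) → end (x,ẋ)=(-0.002240, 0.210905)
phase 2: p=0.1917, T=0.624, ωT=1.795373, cosh=3.093892, sinh=2.927827; start (x,ẋ)=(-0.002240, 0.210905) → end (x,ẋ)=(-0.193714, -0.981224)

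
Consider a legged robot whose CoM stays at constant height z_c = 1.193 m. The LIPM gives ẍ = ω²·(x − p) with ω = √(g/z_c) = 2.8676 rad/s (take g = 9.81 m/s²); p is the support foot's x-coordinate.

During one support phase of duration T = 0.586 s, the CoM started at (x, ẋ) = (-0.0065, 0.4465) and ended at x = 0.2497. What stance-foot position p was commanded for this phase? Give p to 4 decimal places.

ωT = 2.8676·0.586 = 1.680414; cosh(ωT) = 2.777036, sinh(ωT) = 2.590739
x(T) = p + (x₀−p)·cosh(ωT) + (ẋ₀/ω)·sinh(ωT) ⇒ p·(1 − cosh) = x(T) − x₀·cosh − (ẋ₀/ω)·sinh
numerator   = 0.2497 − (-0.0065)·2.777036 − (0.4465/2.8676)·2.590739 = -0.135641
denominator = 1 − 2.777036 = -1.777036
p = -0.135641 / -1.777036 = 0.0763

p = 0.0763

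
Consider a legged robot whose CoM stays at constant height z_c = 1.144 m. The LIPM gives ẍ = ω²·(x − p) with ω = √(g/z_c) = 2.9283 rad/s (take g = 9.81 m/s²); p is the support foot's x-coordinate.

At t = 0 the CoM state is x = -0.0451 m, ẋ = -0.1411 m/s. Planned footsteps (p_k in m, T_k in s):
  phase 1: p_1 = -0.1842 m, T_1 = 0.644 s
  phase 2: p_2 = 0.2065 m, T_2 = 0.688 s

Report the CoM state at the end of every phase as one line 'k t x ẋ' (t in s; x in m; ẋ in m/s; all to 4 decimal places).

phase 1: p=-0.1842, T=0.644, ωT=1.885825, cosh=3.371748, sinh=3.220044; start (x,ẋ)=(-0.045100, -0.141100) → end (x,ẋ)=(0.129652, 0.835856)
phase 2: p=0.2065, T=0.688, ωT=2.014670, cosh=3.815810, sinh=3.682446; start (x,ẋ)=(0.129652, 0.835856) → end (x,ẋ)=(0.964384, 2.360796)

1 0.6440 0.1297 0.8359
2 1.3320 0.9644 2.3608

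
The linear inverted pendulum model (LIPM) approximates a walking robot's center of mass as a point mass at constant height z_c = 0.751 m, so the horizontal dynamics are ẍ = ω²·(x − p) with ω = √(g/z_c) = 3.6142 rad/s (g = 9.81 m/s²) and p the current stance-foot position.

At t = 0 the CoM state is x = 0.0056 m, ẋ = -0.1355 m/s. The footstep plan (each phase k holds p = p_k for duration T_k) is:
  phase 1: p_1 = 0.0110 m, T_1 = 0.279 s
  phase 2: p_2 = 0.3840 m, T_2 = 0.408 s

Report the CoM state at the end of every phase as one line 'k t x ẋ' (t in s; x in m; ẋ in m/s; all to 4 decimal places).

1 0.2790 -0.0419 -0.2336
2 0.6870 -0.7291 -3.7240

phase 1: p=0.0110, T=0.279, ωT=1.008362, cosh=1.552961, sinh=1.188145; start (x,ẋ)=(0.005600, -0.135500) → end (x,ẋ)=(-0.041931, -0.233615)
phase 2: p=0.3840, T=0.408, ωT=1.474594, cosh=2.299066, sinh=2.070194; start (x,ẋ)=(-0.041931, -0.233615) → end (x,ẋ)=(-0.729056, -3.723951)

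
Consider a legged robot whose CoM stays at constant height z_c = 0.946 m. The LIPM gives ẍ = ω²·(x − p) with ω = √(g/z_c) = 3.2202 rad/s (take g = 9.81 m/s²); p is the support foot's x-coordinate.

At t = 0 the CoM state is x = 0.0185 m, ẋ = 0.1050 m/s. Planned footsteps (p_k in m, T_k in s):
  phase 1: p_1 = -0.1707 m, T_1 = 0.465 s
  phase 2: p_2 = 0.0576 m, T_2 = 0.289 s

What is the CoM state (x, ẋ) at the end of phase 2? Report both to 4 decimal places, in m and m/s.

phase 1: p=-0.1707, T=0.465, ωT=1.497393, cosh=2.346867, sinh=2.123154; start (x,ẋ)=(0.018500, 0.105000) → end (x,ẋ)=(0.342556, 1.539978)
phase 2: p=0.0576, T=0.289, ωT=0.930638, cosh=1.465214, sinh=1.070912; start (x,ẋ)=(0.342556, 1.539978) → end (x,ẋ)=(0.987258, 3.239083)

x = 0.9873, ẋ = 3.2391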